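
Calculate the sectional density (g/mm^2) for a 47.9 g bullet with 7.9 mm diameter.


SD = m/d^2 = 47.9/7.9^2 = 0.7675 g/mm^2

0.7675 g/mm^2


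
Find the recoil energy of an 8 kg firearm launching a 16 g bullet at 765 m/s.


v_r = m_p*v_p/m_gun = 0.016*765/8 = 1.53 m/s, E_r = 0.5*m_gun*v_r^2 = 0.5*8*1.53^2 = 9.364 J

9.364 J


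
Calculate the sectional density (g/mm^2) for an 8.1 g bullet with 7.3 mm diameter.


SD = m/d^2 = 8.1/7.3^2 = 0.152 g/mm^2

0.152 g/mm^2


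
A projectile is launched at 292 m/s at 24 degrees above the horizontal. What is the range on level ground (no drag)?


R = v0^2 * sin(2*theta) / g = 292^2 * sin(2*24°) / 9.81 = 6459 m

6459 m


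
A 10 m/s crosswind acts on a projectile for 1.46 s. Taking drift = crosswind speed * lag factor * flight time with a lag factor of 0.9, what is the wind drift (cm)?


drift = v_wind * lag * t = 10 * 0.9 * 1.46 = 13.14 m ≈ 1314 cm

1314 cm


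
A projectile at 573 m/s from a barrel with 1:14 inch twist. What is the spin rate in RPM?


twist_m = 14*0.0254 = 0.3556 m
spin = v/twist = 573/0.3556 = 1611.361 rev/s
RPM = spin*60 = 1611.361*60 ≈ 96682 RPM

96682 RPM


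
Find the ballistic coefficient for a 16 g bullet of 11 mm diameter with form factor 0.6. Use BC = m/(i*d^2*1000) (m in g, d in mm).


BC = m/(i*d^2*1000) = 16/(0.6 * 11^2 * 1000) = 0.0002204

0.0002204


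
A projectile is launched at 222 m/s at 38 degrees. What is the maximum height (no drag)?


H = (v0*sin(theta))^2 / (2g) = (222*sin(38°))^2 / (2*9.81) = 952.1 m

952.1 m


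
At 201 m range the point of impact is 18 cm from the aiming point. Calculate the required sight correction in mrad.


1 mrad subtends 1 cm per 10 m of range, so adj = error_cm / (dist_m / 10) = 18 / (201/10) = 0.8955 mrad

0.8955 mrad


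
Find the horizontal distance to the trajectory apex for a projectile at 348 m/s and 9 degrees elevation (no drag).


R = v0^2*sin(2*theta)/g = 348^2*sin(2*9°)/9.81 = 3814.8 m
apex_dist = R/2 = 3814.8/2 = 1907 m

1907 m


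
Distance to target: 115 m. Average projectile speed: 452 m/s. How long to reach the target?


t = d/v = 115/452 = 0.2544 s

0.2544 s


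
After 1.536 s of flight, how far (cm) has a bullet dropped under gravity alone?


drop = 0.5*g*t^2 = 0.5*9.81*1.536^2 = 11.5723 m ≈ 1157 cm

1157 cm


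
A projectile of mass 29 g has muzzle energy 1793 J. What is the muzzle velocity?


v = sqrt(2*E/m) = sqrt(2*1793/0.029) = 351.6 m/s

351.6 m/s


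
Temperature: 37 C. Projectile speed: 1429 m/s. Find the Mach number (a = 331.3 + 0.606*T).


a = 331.3 + 0.606*(37) = 353.722 m/s
M = v/a = 1429/353.722 = 4.04

4.04


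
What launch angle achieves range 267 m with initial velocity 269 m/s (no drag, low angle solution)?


sin(2*theta) = R*g/v0^2 = 267*9.81/269^2 = 0.0361973, theta = arcsin(0.0361973)/2 = 1.037°

1.037 degrees


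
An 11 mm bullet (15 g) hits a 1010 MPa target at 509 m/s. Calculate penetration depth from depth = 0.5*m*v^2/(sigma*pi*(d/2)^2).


A = pi*(d/2)^2 = pi*(11/2)^2 = 95.0332 mm^2
E = 0.5*m*v^2 = 0.5*0.015*509^2 = 1943.11 J
depth = E/(sigma*A) = 1943.11 J / (1010 MPa * 95.0332 mm^2) = 1943.11/(1010 * 95.0332) m = 0.0202442 m ≈ 20.24 mm

20.24 mm


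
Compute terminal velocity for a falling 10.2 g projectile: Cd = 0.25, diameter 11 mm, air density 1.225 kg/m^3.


A = pi*(d/2)^2 = pi*(11/2000)^2 = 9.50332e-05 m^2
vt = sqrt(2mg/(Cd*rho*A)) = sqrt(2*0.0102*9.81/(0.25 * 1.225 * 9.50332e-05)) = 82.92 m/s

82.92 m/s


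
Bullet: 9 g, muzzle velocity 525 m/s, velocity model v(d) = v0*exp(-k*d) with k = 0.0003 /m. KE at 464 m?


v = v0*exp(-k*d) = 525*exp(-0.0003*464) = 456.778 m/s
E = 0.5*m*v^2 = 0.5*0.009*456.778^2 = 938.9 J

938.9 J


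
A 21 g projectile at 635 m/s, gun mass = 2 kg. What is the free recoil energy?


v_r = m_p*v_p/m_gun = 0.021*635/2 = 6.6675 m/s, E_r = 0.5*m_gun*v_r^2 = 0.5*2*6.6675^2 = 44.46 J

44.46 J


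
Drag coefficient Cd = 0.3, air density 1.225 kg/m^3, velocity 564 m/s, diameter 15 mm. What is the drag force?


A = pi*(d/2)^2 = pi*(15/2000)^2 = 1.76715e-04 m^2
Fd = 0.5*Cd*rho*A*v^2 = 0.5*0.3*1.225*1.76715e-04*564^2 = 10.33 N

10.33 N


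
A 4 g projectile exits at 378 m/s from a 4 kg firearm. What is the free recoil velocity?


v_recoil = m_p * v_p / m_gun = 0.004 * 378 / 4 = 0.378 m/s

0.378 m/s


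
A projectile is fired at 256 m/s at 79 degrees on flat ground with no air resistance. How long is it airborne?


T = 2*v0*sin(theta)/g = 2*256*sin(79°)/9.81 = 51.23 s

51.23 s


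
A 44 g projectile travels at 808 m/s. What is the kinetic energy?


E = 0.5*m*v^2 = 0.5*0.044*808^2 = 14363 J

14363 J


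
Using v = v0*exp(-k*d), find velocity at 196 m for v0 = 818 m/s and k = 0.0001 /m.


v = v0*exp(-k*d) = 818*exp(-0.0001*196) = 802.1 m/s

802.1 m/s


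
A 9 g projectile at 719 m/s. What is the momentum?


p = m*v = 0.009*719 = 6.471 kg·m/s

6.471 kg·m/s


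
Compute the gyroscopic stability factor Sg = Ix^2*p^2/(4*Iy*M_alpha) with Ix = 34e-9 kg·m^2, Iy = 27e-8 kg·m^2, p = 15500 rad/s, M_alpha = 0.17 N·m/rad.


Sg = Ix^2 * p^2 / (4 * Iy * M_alpha) = (34e-9)^2 * 15500^2 / (4 * 27e-8 * 0.17) = 1.513

1.513


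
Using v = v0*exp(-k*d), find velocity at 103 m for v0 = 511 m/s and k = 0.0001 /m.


v = v0*exp(-k*d) = 511*exp(-0.0001*103) = 505.8 m/s

505.8 m/s


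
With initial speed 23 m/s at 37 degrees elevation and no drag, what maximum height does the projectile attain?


H = (v0*sin(theta))^2 / (2g) = (23*sin(37°))^2 / (2*9.81) = 9.765 m

9.765 m


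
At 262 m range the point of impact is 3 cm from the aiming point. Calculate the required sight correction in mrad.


1 mrad subtends 1 cm per 10 m of range, so adj = error_cm / (dist_m / 10) = 3 / (262/10) = 0.1145 mrad

0.1145 mrad


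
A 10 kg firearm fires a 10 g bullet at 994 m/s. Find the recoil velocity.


v_recoil = m_p * v_p / m_gun = 0.01 * 994 / 10 = 0.994 m/s

0.994 m/s


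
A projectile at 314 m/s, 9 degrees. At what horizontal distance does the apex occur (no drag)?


R = v0^2*sin(2*theta)/g = 314^2*sin(2*9°)/9.81 = 3105.79 m
apex_dist = R/2 = 3105.79/2 = 1553 m

1553 m


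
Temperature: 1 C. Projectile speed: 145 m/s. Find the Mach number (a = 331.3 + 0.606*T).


a = 331.3 + 0.606*(1) = 331.906 m/s
M = v/a = 145/331.906 = 0.4369

0.4369


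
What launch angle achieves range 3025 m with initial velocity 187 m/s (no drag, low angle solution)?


sin(2*theta) = R*g/v0^2 = 3025*9.81/187^2 = 0.848616, theta = arcsin(0.848616)/2 = 29.03°

29.03 degrees


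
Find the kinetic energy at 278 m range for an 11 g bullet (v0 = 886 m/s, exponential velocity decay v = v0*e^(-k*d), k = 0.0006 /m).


v = v0*exp(-k*d) = 886*exp(-0.0006*278) = 749.883 m/s
E = 0.5*m*v^2 = 0.5*0.011*749.883^2 = 3093 J

3093 J


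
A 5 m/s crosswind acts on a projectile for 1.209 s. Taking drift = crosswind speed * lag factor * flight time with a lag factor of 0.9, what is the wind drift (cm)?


drift = v_wind * lag * t = 5 * 0.9 * 1.209 = 5.4405 m ≈ 544 cm

544 cm


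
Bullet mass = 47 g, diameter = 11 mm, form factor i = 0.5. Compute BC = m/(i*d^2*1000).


BC = m/(i*d^2*1000) = 47/(0.5 * 11^2 * 1000) = 0.0007769

0.0007769


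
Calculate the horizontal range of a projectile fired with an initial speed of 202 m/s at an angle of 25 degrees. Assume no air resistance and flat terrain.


R = v0^2 * sin(2*theta) / g = 202^2 * sin(2*25°) / 9.81 = 3186 m

3186 m


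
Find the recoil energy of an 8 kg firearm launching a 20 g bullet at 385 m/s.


v_r = m_p*v_p/m_gun = 0.02*385/8 = 0.9625 m/s, E_r = 0.5*m_gun*v_r^2 = 0.5*8*0.9625^2 = 3.706 J

3.706 J


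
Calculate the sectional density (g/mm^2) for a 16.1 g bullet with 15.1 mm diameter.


SD = m/d^2 = 16.1/15.1^2 = 0.07061 g/mm^2

0.07061 g/mm^2


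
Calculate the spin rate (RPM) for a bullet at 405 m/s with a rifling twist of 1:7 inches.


twist_m = 7*0.0254 = 0.1778 m
spin = v/twist = 405/0.1778 = 2277.84 rev/s
RPM = spin*60 = 2277.84*60 ≈ 136670 RPM

136670 RPM


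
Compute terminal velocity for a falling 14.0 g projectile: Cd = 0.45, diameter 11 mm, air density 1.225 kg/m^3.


A = pi*(d/2)^2 = pi*(11/2000)^2 = 9.50332e-05 m^2
vt = sqrt(2mg/(Cd*rho*A)) = sqrt(2*0.014*9.81/(0.45 * 1.225 * 9.50332e-05)) = 72.41 m/s

72.41 m/s


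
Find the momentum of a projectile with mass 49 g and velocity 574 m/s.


p = m*v = 0.049*574 = 28.13 kg·m/s

28.13 kg·m/s


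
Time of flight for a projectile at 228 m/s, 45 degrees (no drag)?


T = 2*v0*sin(theta)/g = 2*228*sin(45°)/9.81 = 32.87 s

32.87 s


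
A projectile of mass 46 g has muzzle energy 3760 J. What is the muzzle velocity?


v = sqrt(2*E/m) = sqrt(2*3760/0.046) = 404.3 m/s

404.3 m/s


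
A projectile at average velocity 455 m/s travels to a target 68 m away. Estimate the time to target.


t = d/v = 68/455 = 0.1495 s

0.1495 s


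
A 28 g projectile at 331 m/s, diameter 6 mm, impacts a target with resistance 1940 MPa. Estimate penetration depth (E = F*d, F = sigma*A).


A = pi*(d/2)^2 = pi*(6/2)^2 = 28.2743 mm^2
E = 0.5*m*v^2 = 0.5*0.028*331^2 = 1533.85 J
depth = E/(sigma*A) = 1533.85 J / (1940 MPa * 28.2743 mm^2) = 1533.85/(1940 * 28.2743) m = 0.0279634 m ≈ 27.96 mm

27.96 mm


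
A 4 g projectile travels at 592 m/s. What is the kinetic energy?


E = 0.5*m*v^2 = 0.5*0.004*592^2 = 700.9 J

700.9 J


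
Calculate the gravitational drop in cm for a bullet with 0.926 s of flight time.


drop = 0.5*g*t^2 = 0.5*9.81*0.926^2 = 4.20592 m ≈ 420.6 cm

420.6 cm


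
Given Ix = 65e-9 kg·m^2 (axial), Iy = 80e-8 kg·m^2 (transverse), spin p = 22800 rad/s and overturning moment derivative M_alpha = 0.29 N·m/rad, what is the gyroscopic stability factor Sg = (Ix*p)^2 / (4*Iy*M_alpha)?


Sg = Ix^2 * p^2 / (4 * Iy * M_alpha) = (65e-9)^2 * 22800^2 / (4 * 80e-8 * 0.29) = 2.367

2.367


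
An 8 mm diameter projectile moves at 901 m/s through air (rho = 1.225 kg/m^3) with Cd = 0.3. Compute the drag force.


A = pi*(d/2)^2 = pi*(8/2000)^2 = 5.02655e-05 m^2
Fd = 0.5*Cd*rho*A*v^2 = 0.5*0.3*1.225*5.02655e-05*901^2 = 7.498 N

7.498 N


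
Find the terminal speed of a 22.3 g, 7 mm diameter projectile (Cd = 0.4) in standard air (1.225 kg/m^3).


A = pi*(d/2)^2 = pi*(7/2000)^2 = 3.84845e-05 m^2
vt = sqrt(2mg/(Cd*rho*A)) = sqrt(2*0.0223*9.81/(0.4 * 1.225 * 3.84845e-05)) = 152.3 m/s

152.3 m/s


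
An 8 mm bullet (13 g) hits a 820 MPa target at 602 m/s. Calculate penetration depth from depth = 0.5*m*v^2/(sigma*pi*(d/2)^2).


A = pi*(d/2)^2 = pi*(8/2)^2 = 50.2655 mm^2
E = 0.5*m*v^2 = 0.5*0.013*602^2 = 2355.63 J
depth = E/(sigma*A) = 2355.63 J / (820 MPa * 50.2655 mm^2) = 2355.63/(820 * 50.2655) m = 0.0571508 m ≈ 57.15 mm

57.15 mm


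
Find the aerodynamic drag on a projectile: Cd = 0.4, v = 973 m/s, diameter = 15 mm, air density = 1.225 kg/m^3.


A = pi*(d/2)^2 = pi*(15/2000)^2 = 1.76715e-04 m^2
Fd = 0.5*Cd*rho*A*v^2 = 0.5*0.4*1.225*1.76715e-04*973^2 = 40.99 N

40.99 N


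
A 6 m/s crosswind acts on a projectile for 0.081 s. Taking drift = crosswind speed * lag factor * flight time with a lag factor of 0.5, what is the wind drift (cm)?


drift = v_wind * lag * t = 6 * 0.5 * 0.081 = 0.243 m ≈ 24.3 cm

24.3 cm


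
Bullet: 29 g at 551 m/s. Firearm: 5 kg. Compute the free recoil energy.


v_r = m_p*v_p/m_gun = 0.029*551/5 = 3.1958 m/s, E_r = 0.5*m_gun*v_r^2 = 0.5*5*3.1958^2 = 25.53 J

25.53 J


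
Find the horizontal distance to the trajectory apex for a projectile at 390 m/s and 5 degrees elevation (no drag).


R = v0^2*sin(2*theta)/g = 390^2*sin(2*5°)/9.81 = 2692.34 m
apex_dist = R/2 = 2692.34/2 = 1346 m

1346 m


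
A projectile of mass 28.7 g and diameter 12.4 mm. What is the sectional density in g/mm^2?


SD = m/d^2 = 28.7/12.4^2 = 0.1867 g/mm^2

0.1867 g/mm^2


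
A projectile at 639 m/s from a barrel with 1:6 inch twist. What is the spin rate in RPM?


twist_m = 6*0.0254 = 0.1524 m
spin = v/twist = 639/0.1524 = 4192.913 rev/s
RPM = spin*60 = 4192.913*60 ≈ 251575 RPM

251575 RPM


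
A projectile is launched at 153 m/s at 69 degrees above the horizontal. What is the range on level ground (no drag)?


R = v0^2 * sin(2*theta) / g = 153^2 * sin(2*69°) / 9.81 = 1597 m

1597 m


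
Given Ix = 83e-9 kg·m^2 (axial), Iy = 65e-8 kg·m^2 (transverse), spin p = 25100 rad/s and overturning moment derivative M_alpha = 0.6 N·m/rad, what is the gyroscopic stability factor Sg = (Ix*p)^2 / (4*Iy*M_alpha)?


Sg = Ix^2 * p^2 / (4 * Iy * M_alpha) = (83e-9)^2 * 25100^2 / (4 * 65e-8 * 0.6) = 2.782

2.782


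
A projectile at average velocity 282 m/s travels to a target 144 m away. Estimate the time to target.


t = d/v = 144/282 = 0.5106 s

0.5106 s


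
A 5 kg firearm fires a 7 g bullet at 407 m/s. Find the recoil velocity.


v_recoil = m_p * v_p / m_gun = 0.007 * 407 / 5 = 0.5698 m/s

0.5698 m/s


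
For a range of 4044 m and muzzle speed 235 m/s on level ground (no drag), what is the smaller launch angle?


sin(2*theta) = R*g/v0^2 = 4044*9.81/235^2 = 0.718364, theta = arcsin(0.718364)/2 = 22.96°

22.96 degrees


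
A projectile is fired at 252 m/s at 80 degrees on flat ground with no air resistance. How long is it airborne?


T = 2*v0*sin(theta)/g = 2*252*sin(80°)/9.81 = 50.6 s

50.6 s


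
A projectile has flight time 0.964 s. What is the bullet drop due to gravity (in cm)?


drop = 0.5*g*t^2 = 0.5*9.81*0.964^2 = 4.5582 m ≈ 455.8 cm

455.8 cm


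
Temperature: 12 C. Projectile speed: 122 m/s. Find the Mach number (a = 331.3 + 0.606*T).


a = 331.3 + 0.606*(12) = 338.572 m/s
M = v/a = 122/338.572 = 0.3603

0.3603


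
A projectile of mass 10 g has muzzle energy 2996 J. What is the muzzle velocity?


v = sqrt(2*E/m) = sqrt(2*2996/0.01) = 774.1 m/s

774.1 m/s


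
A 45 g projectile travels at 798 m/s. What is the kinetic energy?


E = 0.5*m*v^2 = 0.5*0.045*798^2 = 14328 J

14328 J


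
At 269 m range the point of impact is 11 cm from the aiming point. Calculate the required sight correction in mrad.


1 mrad subtends 1 cm per 10 m of range, so adj = error_cm / (dist_m / 10) = 11 / (269/10) = 0.4089 mrad

0.4089 mrad


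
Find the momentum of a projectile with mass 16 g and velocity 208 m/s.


p = m*v = 0.016*208 = 3.328 kg·m/s

3.328 kg·m/s


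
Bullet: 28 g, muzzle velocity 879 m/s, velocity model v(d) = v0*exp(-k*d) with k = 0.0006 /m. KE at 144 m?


v = v0*exp(-k*d) = 879*exp(-0.0006*144) = 806.243 m/s
E = 0.5*m*v^2 = 0.5*0.028*806.243^2 = 9100 J

9100 J


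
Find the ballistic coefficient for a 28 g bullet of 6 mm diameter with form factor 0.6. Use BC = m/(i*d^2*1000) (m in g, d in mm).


BC = m/(i*d^2*1000) = 28/(0.6 * 6^2 * 1000) = 0.001296

0.001296


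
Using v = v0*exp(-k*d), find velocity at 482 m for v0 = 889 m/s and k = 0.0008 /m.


v = v0*exp(-k*d) = 889*exp(-0.0008*482) = 604.6 m/s

604.6 m/s


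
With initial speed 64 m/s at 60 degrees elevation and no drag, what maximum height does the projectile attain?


H = (v0*sin(theta))^2 / (2g) = (64*sin(60°))^2 / (2*9.81) = 156.6 m

156.6 m


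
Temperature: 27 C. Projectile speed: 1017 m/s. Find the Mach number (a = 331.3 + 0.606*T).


a = 331.3 + 0.606*(27) = 347.662 m/s
M = v/a = 1017/347.662 = 2.925

2.925


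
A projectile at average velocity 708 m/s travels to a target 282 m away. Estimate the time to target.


t = d/v = 282/708 = 0.3983 s

0.3983 s


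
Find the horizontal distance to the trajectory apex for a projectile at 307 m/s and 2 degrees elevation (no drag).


R = v0^2*sin(2*theta)/g = 307^2*sin(2*2°)/9.81 = 670.181 m
apex_dist = R/2 = 670.181/2 = 335.1 m

335.1 m


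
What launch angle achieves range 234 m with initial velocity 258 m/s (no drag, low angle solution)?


sin(2*theta) = R*g/v0^2 = 234*9.81/258^2 = 0.0344862, theta = arcsin(0.0344862)/2 = 0.9882°

0.9882 degrees


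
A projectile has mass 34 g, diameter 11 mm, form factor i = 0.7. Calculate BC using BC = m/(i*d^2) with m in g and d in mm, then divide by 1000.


BC = m/(i*d^2*1000) = 34/(0.7 * 11^2 * 1000) = 0.0004014

0.0004014


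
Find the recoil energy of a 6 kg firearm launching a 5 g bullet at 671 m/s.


v_r = m_p*v_p/m_gun = 0.005*671/6 = 0.559167 m/s, E_r = 0.5*m_gun*v_r^2 = 0.5*6*0.559167^2 = 0.938 J

0.938 J


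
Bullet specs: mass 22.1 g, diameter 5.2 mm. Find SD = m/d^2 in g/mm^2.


SD = m/d^2 = 22.1/5.2^2 = 0.8173 g/mm^2

0.8173 g/mm^2


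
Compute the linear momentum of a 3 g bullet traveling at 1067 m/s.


p = m*v = 0.003*1067 = 3.201 kg·m/s

3.201 kg·m/s


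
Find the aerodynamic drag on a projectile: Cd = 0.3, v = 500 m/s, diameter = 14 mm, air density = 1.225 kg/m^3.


A = pi*(d/2)^2 = pi*(14/2000)^2 = 1.53938e-04 m^2
Fd = 0.5*Cd*rho*A*v^2 = 0.5*0.3*1.225*1.53938e-04*500^2 = 7.072 N

7.072 N


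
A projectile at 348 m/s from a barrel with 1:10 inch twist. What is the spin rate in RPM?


twist_m = 10*0.0254 = 0.254 m
spin = v/twist = 348/0.254 = 1370.079 rev/s
RPM = spin*60 = 1370.079*60 ≈ 82205 RPM

82205 RPM


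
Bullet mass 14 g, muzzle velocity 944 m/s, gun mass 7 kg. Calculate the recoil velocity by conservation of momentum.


v_recoil = m_p * v_p / m_gun = 0.014 * 944 / 7 = 1.888 m/s

1.888 m/s


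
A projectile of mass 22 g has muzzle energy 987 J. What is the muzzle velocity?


v = sqrt(2*E/m) = sqrt(2*987/0.022) = 299.5 m/s

299.5 m/s


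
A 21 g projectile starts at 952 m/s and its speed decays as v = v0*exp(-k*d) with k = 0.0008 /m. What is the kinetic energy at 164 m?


v = v0*exp(-k*d) = 952*exp(-0.0008*164) = 834.944 m/s
E = 0.5*m*v^2 = 0.5*0.021*834.944^2 = 7320 J

7320 J


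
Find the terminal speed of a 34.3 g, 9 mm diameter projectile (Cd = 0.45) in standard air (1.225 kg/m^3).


A = pi*(d/2)^2 = pi*(9/2000)^2 = 6.36173e-05 m^2
vt = sqrt(2mg/(Cd*rho*A)) = sqrt(2*0.0343*9.81/(0.45 * 1.225 * 6.36173e-05)) = 138.5 m/s

138.5 m/s


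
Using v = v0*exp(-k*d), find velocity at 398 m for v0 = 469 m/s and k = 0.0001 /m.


v = v0*exp(-k*d) = 469*exp(-0.0001*398) = 450.7 m/s

450.7 m/s


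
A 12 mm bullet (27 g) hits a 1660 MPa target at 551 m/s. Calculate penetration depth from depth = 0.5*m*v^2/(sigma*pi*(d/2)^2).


A = pi*(d/2)^2 = pi*(12/2)^2 = 113.097 mm^2
E = 0.5*m*v^2 = 0.5*0.027*551^2 = 4098.61 J
depth = E/(sigma*A) = 4098.61 J / (1660 MPa * 113.097 mm^2) = 4098.61/(1660 * 113.097) m = 0.0218311 m ≈ 21.83 mm

21.83 mm


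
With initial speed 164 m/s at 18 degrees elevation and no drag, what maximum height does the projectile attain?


H = (v0*sin(theta))^2 / (2g) = (164*sin(18°))^2 / (2*9.81) = 130.9 m

130.9 m


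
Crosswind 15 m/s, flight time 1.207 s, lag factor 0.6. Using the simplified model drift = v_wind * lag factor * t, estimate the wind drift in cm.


drift = v_wind * lag * t = 15 * 0.6 * 1.207 = 10.863 m ≈ 1086 cm

1086 cm


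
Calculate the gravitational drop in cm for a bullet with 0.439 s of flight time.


drop = 0.5*g*t^2 = 0.5*9.81*0.439^2 = 0.945297 m ≈ 94.53 cm

94.53 cm


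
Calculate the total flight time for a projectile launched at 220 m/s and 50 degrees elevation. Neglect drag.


T = 2*v0*sin(theta)/g = 2*220*sin(50°)/9.81 = 34.36 s

34.36 s


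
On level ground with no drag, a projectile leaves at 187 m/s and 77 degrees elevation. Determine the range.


R = v0^2 * sin(2*theta) / g = 187^2 * sin(2*77°) / 9.81 = 1563 m

1563 m


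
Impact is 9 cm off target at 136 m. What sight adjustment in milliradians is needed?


1 mrad subtends 1 cm per 10 m of range, so adj = error_cm / (dist_m / 10) = 9 / (136/10) = 0.6618 mrad

0.6618 mrad


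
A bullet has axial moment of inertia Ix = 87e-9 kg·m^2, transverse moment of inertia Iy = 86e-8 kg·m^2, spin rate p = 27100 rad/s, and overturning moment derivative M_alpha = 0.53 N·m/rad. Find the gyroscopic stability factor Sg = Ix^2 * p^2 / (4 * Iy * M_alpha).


Sg = Ix^2 * p^2 / (4 * Iy * M_alpha) = (87e-9)^2 * 27100^2 / (4 * 86e-8 * 0.53) = 3.049

3.049


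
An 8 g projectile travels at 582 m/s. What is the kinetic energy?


E = 0.5*m*v^2 = 0.5*0.008*582^2 = 1355 J

1355 J


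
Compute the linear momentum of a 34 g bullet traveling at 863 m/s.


p = m*v = 0.034*863 = 29.34 kg·m/s

29.34 kg·m/s


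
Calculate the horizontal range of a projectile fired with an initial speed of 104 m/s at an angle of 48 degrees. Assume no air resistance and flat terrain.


R = v0^2 * sin(2*theta) / g = 104^2 * sin(2*48°) / 9.81 = 1097 m

1097 m


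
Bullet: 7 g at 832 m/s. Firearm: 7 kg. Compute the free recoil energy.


v_r = m_p*v_p/m_gun = 0.007*832/7 = 0.832 m/s, E_r = 0.5*m_gun*v_r^2 = 0.5*7*0.832^2 = 2.423 J

2.423 J


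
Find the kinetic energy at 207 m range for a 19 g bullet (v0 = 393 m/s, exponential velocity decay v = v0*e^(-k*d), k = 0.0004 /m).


v = v0*exp(-k*d) = 393*exp(-0.0004*207) = 361.77 m/s
E = 0.5*m*v^2 = 0.5*0.019*361.77^2 = 1243 J

1243 J


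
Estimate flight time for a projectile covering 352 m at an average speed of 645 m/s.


t = d/v = 352/645 = 0.5457 s

0.5457 s


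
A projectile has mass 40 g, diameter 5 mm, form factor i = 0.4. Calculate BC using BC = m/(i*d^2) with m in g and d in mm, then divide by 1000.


BC = m/(i*d^2*1000) = 40/(0.4 * 5^2 * 1000) = 0.004

0.004


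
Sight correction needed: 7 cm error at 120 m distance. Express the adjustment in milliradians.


1 mrad subtends 1 cm per 10 m of range, so adj = error_cm / (dist_m / 10) = 7 / (120/10) = 0.5833 mrad

0.5833 mrad


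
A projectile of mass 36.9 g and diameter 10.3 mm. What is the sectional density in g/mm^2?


SD = m/d^2 = 36.9/10.3^2 = 0.3478 g/mm^2

0.3478 g/mm^2


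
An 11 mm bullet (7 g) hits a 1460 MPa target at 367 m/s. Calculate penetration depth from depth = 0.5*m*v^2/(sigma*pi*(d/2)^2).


A = pi*(d/2)^2 = pi*(11/2)^2 = 95.0332 mm^2
E = 0.5*m*v^2 = 0.5*0.007*367^2 = 471.411 J
depth = E/(sigma*A) = 471.411 J / (1460 MPa * 95.0332 mm^2) = 471.411/(1460 * 95.0332) m = 0.0033976 m ≈ 3.398 mm

3.398 mm


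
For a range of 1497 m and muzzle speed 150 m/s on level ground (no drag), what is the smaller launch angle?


sin(2*theta) = R*g/v0^2 = 1497*9.81/150^2 = 0.652692, theta = arcsin(0.652692)/2 = 20.37°

20.37 degrees


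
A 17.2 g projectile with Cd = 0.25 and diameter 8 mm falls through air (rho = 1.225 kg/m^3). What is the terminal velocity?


A = pi*(d/2)^2 = pi*(8/2000)^2 = 5.02655e-05 m^2
vt = sqrt(2mg/(Cd*rho*A)) = sqrt(2*0.0172*9.81/(0.25 * 1.225 * 5.02655e-05)) = 148.1 m/s

148.1 m/s


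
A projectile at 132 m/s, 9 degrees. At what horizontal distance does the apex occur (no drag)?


R = v0^2*sin(2*theta)/g = 132^2*sin(2*9°)/9.81 = 548.86 m
apex_dist = R/2 = 548.86/2 = 274.4 m

274.4 m


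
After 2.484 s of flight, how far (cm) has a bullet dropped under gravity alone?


drop = 0.5*g*t^2 = 0.5*9.81*2.484^2 = 30.2651 m ≈ 3027 cm

3027 cm


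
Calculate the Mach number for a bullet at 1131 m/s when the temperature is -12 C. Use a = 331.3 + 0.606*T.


a = 331.3 + 0.606*(-12) = 324.028 m/s
M = v/a = 1131/324.028 = 3.49

3.49


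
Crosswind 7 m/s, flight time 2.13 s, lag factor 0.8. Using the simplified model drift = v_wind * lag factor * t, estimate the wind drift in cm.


drift = v_wind * lag * t = 7 * 0.8 * 2.13 = 11.928 m ≈ 1193 cm

1193 cm


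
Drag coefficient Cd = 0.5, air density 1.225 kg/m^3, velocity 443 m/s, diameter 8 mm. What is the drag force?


A = pi*(d/2)^2 = pi*(8/2000)^2 = 5.02655e-05 m^2
Fd = 0.5*Cd*rho*A*v^2 = 0.5*0.5*1.225*5.02655e-05*443^2 = 3.021 N

3.021 N


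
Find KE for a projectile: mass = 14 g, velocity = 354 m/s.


E = 0.5*m*v^2 = 0.5*0.014*354^2 = 877.2 J

877.2 J


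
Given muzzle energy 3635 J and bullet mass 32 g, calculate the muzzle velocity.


v = sqrt(2*E/m) = sqrt(2*3635/0.032) = 476.6 m/s

476.6 m/s


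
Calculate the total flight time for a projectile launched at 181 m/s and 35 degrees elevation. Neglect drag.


T = 2*v0*sin(theta)/g = 2*181*sin(35°)/9.81 = 21.17 s

21.17 s


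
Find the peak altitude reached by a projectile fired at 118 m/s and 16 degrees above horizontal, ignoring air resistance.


H = (v0*sin(theta))^2 / (2g) = (118*sin(16°))^2 / (2*9.81) = 53.92 m

53.92 m


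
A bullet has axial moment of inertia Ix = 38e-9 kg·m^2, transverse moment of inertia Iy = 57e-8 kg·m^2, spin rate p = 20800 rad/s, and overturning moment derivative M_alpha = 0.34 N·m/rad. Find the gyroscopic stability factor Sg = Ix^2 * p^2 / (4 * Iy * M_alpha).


Sg = Ix^2 * p^2 / (4 * Iy * M_alpha) = (38e-9)^2 * 20800^2 / (4 * 57e-8 * 0.34) = 0.8059

0.8059


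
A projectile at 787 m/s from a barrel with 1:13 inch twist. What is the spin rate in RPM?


twist_m = 13*0.0254 = 0.3302 m
spin = v/twist = 787/0.3302 = 2383.404 rev/s
RPM = spin*60 = 2383.404*60 ≈ 143004 RPM

143004 RPM


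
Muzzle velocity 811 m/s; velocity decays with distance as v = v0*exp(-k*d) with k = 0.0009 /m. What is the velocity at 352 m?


v = v0*exp(-k*d) = 811*exp(-0.0009*352) = 590.8 m/s

590.8 m/s


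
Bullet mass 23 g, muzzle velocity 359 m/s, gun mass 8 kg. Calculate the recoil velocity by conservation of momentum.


v_recoil = m_p * v_p / m_gun = 0.023 * 359 / 8 = 1.032 m/s

1.032 m/s


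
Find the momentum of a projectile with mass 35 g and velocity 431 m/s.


p = m*v = 0.035*431 = 15.09 kg·m/s

15.09 kg·m/s


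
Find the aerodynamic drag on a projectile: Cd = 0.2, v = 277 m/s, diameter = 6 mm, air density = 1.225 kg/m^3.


A = pi*(d/2)^2 = pi*(6/2000)^2 = 2.82743e-05 m^2
Fd = 0.5*Cd*rho*A*v^2 = 0.5*0.2*1.225*2.82743e-05*277^2 = 0.2658 N

0.2658 N


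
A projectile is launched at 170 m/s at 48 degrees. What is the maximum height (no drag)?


H = (v0*sin(theta))^2 / (2g) = (170*sin(48°))^2 / (2*9.81) = 813.5 m

813.5 m


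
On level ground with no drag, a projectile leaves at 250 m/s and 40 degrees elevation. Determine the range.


R = v0^2 * sin(2*theta) / g = 250^2 * sin(2*40°) / 9.81 = 6274 m

6274 m


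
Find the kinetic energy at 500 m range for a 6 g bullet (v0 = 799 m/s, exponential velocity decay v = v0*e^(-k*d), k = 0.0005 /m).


v = v0*exp(-k*d) = 799*exp(-0.0005*500) = 622.262 m/s
E = 0.5*m*v^2 = 0.5*0.006*622.262^2 = 1162 J

1162 J


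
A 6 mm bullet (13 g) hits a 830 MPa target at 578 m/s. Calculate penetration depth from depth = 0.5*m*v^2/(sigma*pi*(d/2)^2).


A = pi*(d/2)^2 = pi*(6/2)^2 = 28.2743 mm^2
E = 0.5*m*v^2 = 0.5*0.013*578^2 = 2171.55 J
depth = E/(sigma*A) = 2171.55 J / (830 MPa * 28.2743 mm^2) = 2171.55/(830 * 28.2743) m = 0.0925334 m ≈ 92.53 mm

92.53 mm


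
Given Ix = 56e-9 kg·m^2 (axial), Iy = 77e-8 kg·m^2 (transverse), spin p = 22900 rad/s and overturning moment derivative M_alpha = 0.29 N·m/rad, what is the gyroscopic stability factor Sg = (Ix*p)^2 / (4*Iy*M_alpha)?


Sg = Ix^2 * p^2 / (4 * Iy * M_alpha) = (56e-9)^2 * 22900^2 / (4 * 77e-8 * 0.29) = 1.841

1.841


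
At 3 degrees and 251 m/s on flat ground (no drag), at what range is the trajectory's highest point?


R = v0^2*sin(2*theta)/g = 251^2*sin(2*3°)/9.81 = 671.294 m
apex_dist = R/2 = 671.294/2 = 335.6 m

335.6 m


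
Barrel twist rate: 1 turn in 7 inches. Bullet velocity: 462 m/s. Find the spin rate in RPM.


twist_m = 7*0.0254 = 0.1778 m
spin = v/twist = 462/0.1778 = 2598.425 rev/s
RPM = spin*60 = 2598.425*60 ≈ 155906 RPM

155906 RPM


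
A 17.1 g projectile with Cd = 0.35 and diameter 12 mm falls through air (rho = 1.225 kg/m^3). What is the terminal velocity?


A = pi*(d/2)^2 = pi*(12/2000)^2 = 1.13097e-04 m^2
vt = sqrt(2mg/(Cd*rho*A)) = sqrt(2*0.0171*9.81/(0.35 * 1.225 * 1.13097e-04)) = 83.18 m/s

83.18 m/s


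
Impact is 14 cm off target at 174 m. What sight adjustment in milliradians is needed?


1 mrad subtends 1 cm per 10 m of range, so adj = error_cm / (dist_m / 10) = 14 / (174/10) = 0.8046 mrad

0.8046 mrad


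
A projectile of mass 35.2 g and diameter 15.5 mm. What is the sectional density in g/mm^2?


SD = m/d^2 = 35.2/15.5^2 = 0.1465 g/mm^2

0.1465 g/mm^2


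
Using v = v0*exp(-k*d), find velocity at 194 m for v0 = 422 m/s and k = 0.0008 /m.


v = v0*exp(-k*d) = 422*exp(-0.0008*194) = 361.3 m/s

361.3 m/s


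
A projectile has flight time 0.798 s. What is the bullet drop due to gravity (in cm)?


drop = 0.5*g*t^2 = 0.5*9.81*0.798^2 = 3.12352 m ≈ 312.4 cm

312.4 cm


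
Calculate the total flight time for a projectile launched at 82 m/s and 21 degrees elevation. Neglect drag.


T = 2*v0*sin(theta)/g = 2*82*sin(21°)/9.81 = 5.991 s

5.991 s


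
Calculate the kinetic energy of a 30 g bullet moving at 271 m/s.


E = 0.5*m*v^2 = 0.5*0.03*271^2 = 1102 J

1102 J


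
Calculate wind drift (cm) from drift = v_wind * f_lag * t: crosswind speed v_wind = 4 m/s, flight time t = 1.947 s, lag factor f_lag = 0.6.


drift = v_wind * lag * t = 4 * 0.6 * 1.947 = 4.6728 m ≈ 467.3 cm

467.3 cm


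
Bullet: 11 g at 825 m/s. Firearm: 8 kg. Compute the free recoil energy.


v_r = m_p*v_p/m_gun = 0.011*825/8 = 1.13437 m/s, E_r = 0.5*m_gun*v_r^2 = 0.5*8*1.13437^2 = 5.147 J

5.147 J


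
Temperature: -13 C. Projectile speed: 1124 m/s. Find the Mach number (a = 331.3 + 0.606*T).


a = 331.3 + 0.606*(-13) = 323.422 m/s
M = v/a = 1124/323.422 = 3.475

3.475


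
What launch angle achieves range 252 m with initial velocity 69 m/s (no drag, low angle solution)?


sin(2*theta) = R*g/v0^2 = 252*9.81/69^2 = 0.519244, theta = arcsin(0.519244)/2 = 15.64°

15.64 degrees


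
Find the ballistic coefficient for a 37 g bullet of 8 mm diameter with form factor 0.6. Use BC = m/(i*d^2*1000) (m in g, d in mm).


BC = m/(i*d^2*1000) = 37/(0.6 * 8^2 * 1000) = 0.0009635

0.0009635


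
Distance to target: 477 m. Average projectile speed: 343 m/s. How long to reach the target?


t = d/v = 477/343 = 1.391 s

1.391 s


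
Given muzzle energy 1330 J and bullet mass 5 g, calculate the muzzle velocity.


v = sqrt(2*E/m) = sqrt(2*1330/0.005) = 729.4 m/s

729.4 m/s


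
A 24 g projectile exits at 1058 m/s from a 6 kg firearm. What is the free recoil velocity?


v_recoil = m_p * v_p / m_gun = 0.024 * 1058 / 6 = 4.232 m/s

4.232 m/s


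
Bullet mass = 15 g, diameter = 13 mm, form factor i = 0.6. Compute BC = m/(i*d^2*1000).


BC = m/(i*d^2*1000) = 15/(0.6 * 13^2 * 1000) = 0.0001479

0.0001479


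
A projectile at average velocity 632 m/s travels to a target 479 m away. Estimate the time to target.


t = d/v = 479/632 = 0.7579 s

0.7579 s


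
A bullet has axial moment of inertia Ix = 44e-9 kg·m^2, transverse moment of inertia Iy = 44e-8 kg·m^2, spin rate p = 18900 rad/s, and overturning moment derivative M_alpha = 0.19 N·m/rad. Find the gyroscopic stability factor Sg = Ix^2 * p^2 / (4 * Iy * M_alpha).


Sg = Ix^2 * p^2 / (4 * Iy * M_alpha) = (44e-9)^2 * 18900^2 / (4 * 44e-8 * 0.19) = 2.068

2.068


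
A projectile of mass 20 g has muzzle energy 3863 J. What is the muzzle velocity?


v = sqrt(2*E/m) = sqrt(2*3863/0.02) = 621.5 m/s

621.5 m/s


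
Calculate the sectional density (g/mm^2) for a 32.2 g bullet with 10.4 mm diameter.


SD = m/d^2 = 32.2/10.4^2 = 0.2977 g/mm^2

0.2977 g/mm^2


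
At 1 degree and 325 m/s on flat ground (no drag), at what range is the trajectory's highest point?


R = v0^2*sin(2*theta)/g = 325^2*sin(2*1°)/9.81 = 375.765 m
apex_dist = R/2 = 375.765/2 = 187.9 m

187.9 m


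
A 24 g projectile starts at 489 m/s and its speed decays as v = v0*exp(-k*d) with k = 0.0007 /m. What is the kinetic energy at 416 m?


v = v0*exp(-k*d) = 489*exp(-0.0007*416) = 365.462 m/s
E = 0.5*m*v^2 = 0.5*0.024*365.462^2 = 1603 J

1603 J


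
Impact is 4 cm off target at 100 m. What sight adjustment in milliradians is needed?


1 mrad subtends 1 cm per 10 m of range, so adj = error_cm / (dist_m / 10) = 4 / (100/10) = 0.4 mrad

0.4 mrad


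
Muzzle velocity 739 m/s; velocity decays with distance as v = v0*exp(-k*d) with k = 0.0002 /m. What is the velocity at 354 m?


v = v0*exp(-k*d) = 739*exp(-0.0002*354) = 688.5 m/s

688.5 m/s


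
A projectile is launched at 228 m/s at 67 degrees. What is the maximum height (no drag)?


H = (v0*sin(theta))^2 / (2g) = (228*sin(67°))^2 / (2*9.81) = 2245 m

2245 m


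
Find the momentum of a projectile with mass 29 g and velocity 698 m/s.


p = m*v = 0.029*698 = 20.24 kg·m/s

20.24 kg·m/s


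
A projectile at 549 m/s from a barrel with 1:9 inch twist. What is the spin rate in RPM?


twist_m = 9*0.0254 = 0.2286 m
spin = v/twist = 549/0.2286 = 2401.575 rev/s
RPM = spin*60 = 2401.575*60 ≈ 144094 RPM

144094 RPM


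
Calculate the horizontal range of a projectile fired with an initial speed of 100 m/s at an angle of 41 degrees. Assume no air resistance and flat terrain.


R = v0^2 * sin(2*theta) / g = 100^2 * sin(2*41°) / 9.81 = 1009 m

1009 m


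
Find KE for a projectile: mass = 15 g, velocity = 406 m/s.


E = 0.5*m*v^2 = 0.5*0.015*406^2 = 1236 J

1236 J


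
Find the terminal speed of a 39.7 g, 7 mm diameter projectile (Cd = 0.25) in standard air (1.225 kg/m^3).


A = pi*(d/2)^2 = pi*(7/2000)^2 = 3.84845e-05 m^2
vt = sqrt(2mg/(Cd*rho*A)) = sqrt(2*0.0397*9.81/(0.25 * 1.225 * 3.84845e-05)) = 257.1 m/s

257.1 m/s


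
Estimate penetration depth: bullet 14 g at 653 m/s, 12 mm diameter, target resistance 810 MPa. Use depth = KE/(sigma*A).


A = pi*(d/2)^2 = pi*(12/2)^2 = 113.097 mm^2
E = 0.5*m*v^2 = 0.5*0.014*653^2 = 2984.86 J
depth = E/(sigma*A) = 2984.86 J / (810 MPa * 113.097 mm^2) = 2984.86/(810 * 113.097) m = 0.0325827 m ≈ 32.58 mm

32.58 mm


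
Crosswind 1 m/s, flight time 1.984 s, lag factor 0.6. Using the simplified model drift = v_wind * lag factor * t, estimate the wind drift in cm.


drift = v_wind * lag * t = 1 * 0.6 * 1.984 = 1.1904 m ≈ 119 cm

119 cm


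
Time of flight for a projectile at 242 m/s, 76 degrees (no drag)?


T = 2*v0*sin(theta)/g = 2*242*sin(76°)/9.81 = 47.87 s

47.87 s


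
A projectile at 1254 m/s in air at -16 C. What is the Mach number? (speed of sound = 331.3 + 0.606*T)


a = 331.3 + 0.606*(-16) = 321.604 m/s
M = v/a = 1254/321.604 = 3.899

3.899


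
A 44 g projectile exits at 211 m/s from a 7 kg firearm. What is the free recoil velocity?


v_recoil = m_p * v_p / m_gun = 0.044 * 211 / 7 = 1.326 m/s

1.326 m/s


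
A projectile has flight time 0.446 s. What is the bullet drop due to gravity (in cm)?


drop = 0.5*g*t^2 = 0.5*9.81*0.446^2 = 0.975683 m ≈ 97.57 cm

97.57 cm


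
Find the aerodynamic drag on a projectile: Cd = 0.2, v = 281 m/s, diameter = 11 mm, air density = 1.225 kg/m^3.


A = pi*(d/2)^2 = pi*(11/2000)^2 = 9.50332e-05 m^2
Fd = 0.5*Cd*rho*A*v^2 = 0.5*0.2*1.225*9.50332e-05*281^2 = 0.9192 N

0.9192 N


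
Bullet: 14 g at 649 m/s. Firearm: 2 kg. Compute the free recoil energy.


v_r = m_p*v_p/m_gun = 0.014*649/2 = 4.543 m/s, E_r = 0.5*m_gun*v_r^2 = 0.5*2*4.543^2 = 20.64 J

20.64 J


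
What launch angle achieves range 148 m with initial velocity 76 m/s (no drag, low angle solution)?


sin(2*theta) = R*g/v0^2 = 148*9.81/76^2 = 0.251364, theta = arcsin(0.251364)/2 = 7.279°

7.279 degrees


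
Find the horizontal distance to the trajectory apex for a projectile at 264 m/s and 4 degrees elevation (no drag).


R = v0^2*sin(2*theta)/g = 264^2*sin(2*4°)/9.81 = 988.767 m
apex_dist = R/2 = 988.767/2 = 494.4 m

494.4 m


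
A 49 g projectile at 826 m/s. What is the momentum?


p = m*v = 0.049*826 = 40.47 kg·m/s

40.47 kg·m/s


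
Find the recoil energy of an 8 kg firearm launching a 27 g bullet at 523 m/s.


v_r = m_p*v_p/m_gun = 0.027*523/8 = 1.76513 m/s, E_r = 0.5*m_gun*v_r^2 = 0.5*8*1.76513^2 = 12.46 J

12.46 J


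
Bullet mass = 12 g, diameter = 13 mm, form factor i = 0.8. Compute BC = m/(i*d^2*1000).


BC = m/(i*d^2*1000) = 12/(0.8 * 13^2 * 1000) = 8.876e-05

8.876e-05


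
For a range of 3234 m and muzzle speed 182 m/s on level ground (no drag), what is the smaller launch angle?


sin(2*theta) = R*g/v0^2 = 3234*9.81/182^2 = 0.957781, theta = arcsin(0.957781)/2 = 36.65°

36.65 degrees


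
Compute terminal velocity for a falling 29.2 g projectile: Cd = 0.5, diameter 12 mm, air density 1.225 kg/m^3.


A = pi*(d/2)^2 = pi*(12/2000)^2 = 1.13097e-04 m^2
vt = sqrt(2mg/(Cd*rho*A)) = sqrt(2*0.0292*9.81/(0.5 * 1.225 * 1.13097e-04)) = 90.94 m/s

90.94 m/s


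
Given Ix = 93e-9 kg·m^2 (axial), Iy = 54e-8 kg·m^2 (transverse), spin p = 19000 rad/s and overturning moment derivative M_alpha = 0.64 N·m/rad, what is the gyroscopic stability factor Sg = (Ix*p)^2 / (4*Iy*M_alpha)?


Sg = Ix^2 * p^2 / (4 * Iy * M_alpha) = (93e-9)^2 * 19000^2 / (4 * 54e-8 * 0.64) = 2.259

2.259


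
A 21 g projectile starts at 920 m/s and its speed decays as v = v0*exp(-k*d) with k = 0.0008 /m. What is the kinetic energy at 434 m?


v = v0*exp(-k*d) = 920*exp(-0.0008*434) = 650.131 m/s
E = 0.5*m*v^2 = 0.5*0.021*650.131^2 = 4438 J

4438 J


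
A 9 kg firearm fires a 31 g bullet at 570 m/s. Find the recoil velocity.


v_recoil = m_p * v_p / m_gun = 0.031 * 570 / 9 = 1.963 m/s

1.963 m/s


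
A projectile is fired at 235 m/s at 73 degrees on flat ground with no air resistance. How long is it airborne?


T = 2*v0*sin(theta)/g = 2*235*sin(73°)/9.81 = 45.82 s

45.82 s


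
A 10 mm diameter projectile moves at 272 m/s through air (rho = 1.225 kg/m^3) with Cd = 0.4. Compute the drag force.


A = pi*(d/2)^2 = pi*(10/2000)^2 = 7.85398e-05 m^2
Fd = 0.5*Cd*rho*A*v^2 = 0.5*0.4*1.225*7.85398e-05*272^2 = 1.424 N

1.424 N


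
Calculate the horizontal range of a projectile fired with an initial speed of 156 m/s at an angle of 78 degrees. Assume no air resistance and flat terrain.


R = v0^2 * sin(2*theta) / g = 156^2 * sin(2*78°) / 9.81 = 1009 m

1009 m


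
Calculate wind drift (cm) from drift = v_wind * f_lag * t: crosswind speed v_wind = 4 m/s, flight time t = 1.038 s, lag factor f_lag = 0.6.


drift = v_wind * lag * t = 4 * 0.6 * 1.038 = 2.4912 m ≈ 249.1 cm

249.1 cm


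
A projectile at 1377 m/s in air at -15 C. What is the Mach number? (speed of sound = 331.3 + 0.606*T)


a = 331.3 + 0.606*(-15) = 322.21 m/s
M = v/a = 1377/322.21 = 4.274

4.274


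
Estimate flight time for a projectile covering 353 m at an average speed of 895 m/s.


t = d/v = 353/895 = 0.3944 s

0.3944 s


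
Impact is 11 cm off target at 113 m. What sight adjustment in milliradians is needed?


1 mrad subtends 1 cm per 10 m of range, so adj = error_cm / (dist_m / 10) = 11 / (113/10) = 0.9735 mrad

0.9735 mrad


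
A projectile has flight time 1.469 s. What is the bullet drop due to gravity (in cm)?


drop = 0.5*g*t^2 = 0.5*9.81*1.469^2 = 10.5848 m ≈ 1058 cm

1058 cm


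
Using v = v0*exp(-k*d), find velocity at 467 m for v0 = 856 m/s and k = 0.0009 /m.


v = v0*exp(-k*d) = 856*exp(-0.0009*467) = 562.3 m/s

562.3 m/s


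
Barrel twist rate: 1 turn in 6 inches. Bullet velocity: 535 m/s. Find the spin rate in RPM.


twist_m = 6*0.0254 = 0.1524 m
spin = v/twist = 535/0.1524 = 3510.499 rev/s
RPM = spin*60 = 3510.499*60 ≈ 210630 RPM

210630 RPM


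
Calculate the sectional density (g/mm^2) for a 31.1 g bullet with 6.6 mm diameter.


SD = m/d^2 = 31.1/6.6^2 = 0.714 g/mm^2

0.714 g/mm^2


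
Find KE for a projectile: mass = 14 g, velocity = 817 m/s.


E = 0.5*m*v^2 = 0.5*0.014*817^2 = 4672 J

4672 J


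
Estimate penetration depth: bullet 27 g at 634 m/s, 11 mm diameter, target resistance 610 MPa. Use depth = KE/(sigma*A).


A = pi*(d/2)^2 = pi*(11/2)^2 = 95.0332 mm^2
E = 0.5*m*v^2 = 0.5*0.027*634^2 = 5426.41 J
depth = E/(sigma*A) = 5426.41 J / (610 MPa * 95.0332 mm^2) = 5426.41/(610 * 95.0332) m = 0.0936068 m ≈ 93.61 mm

93.61 mm
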